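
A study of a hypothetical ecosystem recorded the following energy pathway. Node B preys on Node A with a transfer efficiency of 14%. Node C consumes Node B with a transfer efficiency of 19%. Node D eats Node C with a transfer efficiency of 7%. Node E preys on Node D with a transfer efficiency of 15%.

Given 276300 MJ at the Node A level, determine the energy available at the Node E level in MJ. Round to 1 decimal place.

Node B: 276300 × 0.14 = 38682 MJ
Node C: 38682 × 0.19 = 7349.58 MJ
Node D: 7349.58 × 0.07 = 514.4706 MJ
Node E: 514.4706 × 0.15 = 77.17059 MJ

77.2 MJ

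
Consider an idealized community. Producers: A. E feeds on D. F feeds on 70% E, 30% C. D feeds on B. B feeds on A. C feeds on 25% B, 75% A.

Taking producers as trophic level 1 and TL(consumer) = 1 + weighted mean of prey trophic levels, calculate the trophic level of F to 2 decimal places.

4.48

B: 1 + 1 = 2
C: 1 + (0.25×2 + 0.75×1) = 2.25
D: 1 + 2 = 3
E: 1 + 3 = 4
F: 1 + (0.7×4 + 0.3×2.25) = 4.475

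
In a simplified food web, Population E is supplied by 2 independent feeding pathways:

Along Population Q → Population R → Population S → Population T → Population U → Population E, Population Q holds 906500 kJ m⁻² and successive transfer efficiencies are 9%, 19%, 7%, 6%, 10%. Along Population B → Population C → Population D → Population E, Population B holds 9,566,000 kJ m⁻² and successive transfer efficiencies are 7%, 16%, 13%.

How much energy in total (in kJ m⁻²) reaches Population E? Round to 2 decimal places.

Via Population Q: 906500 × 0.09 × 0.19 × 0.07 × 0.06 × 0.1 = 6.510483 kJ m⁻²
Via Population B: 9566000 × 0.07 × 0.16 × 0.13 = 13928.096 kJ m⁻²
Total at Population E: 6.510483 + 13928.096 = 13934.606483 kJ m⁻²

13934.61 kJ m⁻²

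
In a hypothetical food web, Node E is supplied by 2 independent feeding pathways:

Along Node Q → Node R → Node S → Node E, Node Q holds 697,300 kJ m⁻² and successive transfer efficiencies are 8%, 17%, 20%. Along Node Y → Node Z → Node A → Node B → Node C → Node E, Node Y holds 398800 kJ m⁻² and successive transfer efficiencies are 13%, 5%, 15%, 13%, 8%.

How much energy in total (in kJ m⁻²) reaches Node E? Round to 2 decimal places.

Via Node Q: 697300 × 0.08 × 0.17 × 0.2 = 1896.656 kJ m⁻²
Via Node Y: 398800 × 0.13 × 0.05 × 0.15 × 0.13 × 0.08 = 4.043832 kJ m⁻²
Total at Node E: 1896.656 + 4.043832 = 1900.699832 kJ m⁻²

1900.70 kJ m⁻²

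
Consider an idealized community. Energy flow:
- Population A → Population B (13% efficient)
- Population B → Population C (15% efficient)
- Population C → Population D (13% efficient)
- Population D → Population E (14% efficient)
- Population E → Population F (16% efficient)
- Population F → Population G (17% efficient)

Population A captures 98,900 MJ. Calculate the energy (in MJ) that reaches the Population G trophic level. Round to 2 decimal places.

Population B: 98900 × 0.13 = 12857 MJ
Population C: 12857 × 0.15 = 1928.55 MJ
Population D: 1928.55 × 0.13 = 250.7115 MJ
Population E: 250.7115 × 0.14 = 35.09961 MJ
Population F: 35.09961 × 0.16 = 5.6159376 MJ
Population G: 5.6159376 × 0.17 = 0.954709392 MJ

0.95 MJ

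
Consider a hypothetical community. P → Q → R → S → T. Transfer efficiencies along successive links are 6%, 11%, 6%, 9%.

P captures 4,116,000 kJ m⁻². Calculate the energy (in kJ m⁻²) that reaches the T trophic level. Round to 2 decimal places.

Q: 4116000 × 0.06 = 246960 kJ m⁻²
R: 246960 × 0.11 = 27165.6 kJ m⁻²
S: 27165.6 × 0.06 = 1629.936 kJ m⁻²
T: 1629.936 × 0.09 = 146.69424 kJ m⁻²

146.69 kJ m⁻²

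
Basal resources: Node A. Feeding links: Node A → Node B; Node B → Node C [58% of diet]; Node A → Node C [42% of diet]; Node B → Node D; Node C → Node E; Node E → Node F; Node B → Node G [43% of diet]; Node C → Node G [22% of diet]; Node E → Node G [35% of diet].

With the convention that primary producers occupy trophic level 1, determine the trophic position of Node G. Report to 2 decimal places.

3.68

Node B: 1 + 1 = 2
Node C: 1 + (0.58×2 + 0.42×1) = 2.58
Node D: 1 + 2 = 3
Node E: 1 + 2.58 = 3.58
Node F: 1 + 3.58 = 4.58
Node G: 1 + (0.43×2 + 0.22×2.58 + 0.35×3.58) = 3.6806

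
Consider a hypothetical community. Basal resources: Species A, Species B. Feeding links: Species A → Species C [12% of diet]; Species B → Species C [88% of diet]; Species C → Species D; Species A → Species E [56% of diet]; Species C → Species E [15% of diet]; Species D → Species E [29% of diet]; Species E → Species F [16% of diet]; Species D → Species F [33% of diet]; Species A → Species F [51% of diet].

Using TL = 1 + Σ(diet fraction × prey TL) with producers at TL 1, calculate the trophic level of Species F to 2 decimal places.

2.94

Species C: 1 + (0.12×1 + 0.88×1) = 2
Species D: 1 + 2 = 3
Species E: 1 + (0.56×1 + 0.15×2 + 0.29×3) = 2.73
Species F: 1 + (0.16×2.73 + 0.33×3 + 0.51×1) = 2.9368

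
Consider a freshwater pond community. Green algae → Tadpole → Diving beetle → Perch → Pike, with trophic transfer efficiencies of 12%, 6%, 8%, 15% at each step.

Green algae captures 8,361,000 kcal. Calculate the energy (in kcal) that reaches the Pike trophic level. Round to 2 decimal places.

722.39 kcal

Tadpole: 8361000 × 0.12 = 1003320 kcal
Diving beetle: 1003320 × 0.06 = 60199.2 kcal
Perch: 60199.2 × 0.08 = 4815.936 kcal
Pike: 4815.936 × 0.15 = 722.3904 kcal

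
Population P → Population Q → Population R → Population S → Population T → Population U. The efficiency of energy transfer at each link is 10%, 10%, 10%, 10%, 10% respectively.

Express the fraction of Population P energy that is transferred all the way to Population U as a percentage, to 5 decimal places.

0.00100%

Product of link efficiencies: 0.1 × 0.1 × 0.1 × 0.1 × 0.1 = 0.00001
As a percentage: 0.00001 × 100 = 0.00100%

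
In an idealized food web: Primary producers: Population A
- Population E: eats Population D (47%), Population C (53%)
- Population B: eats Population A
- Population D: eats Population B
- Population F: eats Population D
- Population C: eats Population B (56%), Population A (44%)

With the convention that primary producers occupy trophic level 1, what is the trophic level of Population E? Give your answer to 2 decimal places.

Population B: 1 + 1 = 2
Population C: 1 + (0.56×2 + 0.44×1) = 2.56
Population D: 1 + 2 = 3
Population E: 1 + (0.47×3 + 0.53×2.56) = 3.7668
Population F: 1 + 3 = 4

3.77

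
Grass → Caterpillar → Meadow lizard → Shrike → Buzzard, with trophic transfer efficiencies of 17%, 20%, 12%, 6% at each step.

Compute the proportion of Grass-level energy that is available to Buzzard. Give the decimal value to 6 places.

0.000245

Product of link efficiencies: 0.17 × 0.2 × 0.12 × 0.06 = 0.0002448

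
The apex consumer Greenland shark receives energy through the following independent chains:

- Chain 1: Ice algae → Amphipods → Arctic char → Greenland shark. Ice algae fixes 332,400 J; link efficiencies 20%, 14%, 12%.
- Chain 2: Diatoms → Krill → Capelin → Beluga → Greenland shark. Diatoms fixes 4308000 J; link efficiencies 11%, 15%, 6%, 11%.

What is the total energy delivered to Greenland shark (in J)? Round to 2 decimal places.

Chain 1: 332400 × 0.2 × 0.14 × 0.12 = 1116.864 J
Chain 2: 4308000 × 0.11 × 0.15 × 0.06 × 0.11 = 469.1412 J
Total at Greenland shark: 1116.864 + 469.1412 = 1586.0052 J

1586.01 J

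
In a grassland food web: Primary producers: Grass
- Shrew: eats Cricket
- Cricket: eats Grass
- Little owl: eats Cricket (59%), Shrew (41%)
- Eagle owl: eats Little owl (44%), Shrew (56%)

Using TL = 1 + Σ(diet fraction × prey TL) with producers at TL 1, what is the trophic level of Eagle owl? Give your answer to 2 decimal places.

4.18

Cricket: 1 + 1 = 2
Shrew: 1 + 2 = 3
Little owl: 1 + (0.59×2 + 0.41×3) = 3.41
Eagle owl: 1 + (0.44×3.41 + 0.56×3) = 4.1804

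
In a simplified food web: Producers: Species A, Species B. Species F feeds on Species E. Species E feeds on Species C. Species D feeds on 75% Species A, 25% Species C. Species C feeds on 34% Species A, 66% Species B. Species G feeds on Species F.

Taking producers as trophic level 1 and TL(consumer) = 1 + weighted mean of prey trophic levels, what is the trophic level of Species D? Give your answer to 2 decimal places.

2.25

Species C: 1 + (0.34×1 + 0.66×1) = 2
Species D: 1 + (0.75×1 + 0.25×2) = 2.25
Species E: 1 + 2 = 3
Species F: 1 + 3 = 4
Species G: 1 + 4 = 5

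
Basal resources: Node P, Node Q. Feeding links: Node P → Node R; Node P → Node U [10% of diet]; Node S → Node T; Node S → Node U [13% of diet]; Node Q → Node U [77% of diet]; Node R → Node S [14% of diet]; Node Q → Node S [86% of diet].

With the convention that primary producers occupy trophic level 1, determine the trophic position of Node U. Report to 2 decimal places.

2.15

Node R: 1 + 1 = 2
Node S: 1 + (0.86×1 + 0.14×2) = 2.14
Node T: 1 + 2.14 = 3.14
Node U: 1 + (0.1×1 + 0.77×1 + 0.13×2.14) = 2.1482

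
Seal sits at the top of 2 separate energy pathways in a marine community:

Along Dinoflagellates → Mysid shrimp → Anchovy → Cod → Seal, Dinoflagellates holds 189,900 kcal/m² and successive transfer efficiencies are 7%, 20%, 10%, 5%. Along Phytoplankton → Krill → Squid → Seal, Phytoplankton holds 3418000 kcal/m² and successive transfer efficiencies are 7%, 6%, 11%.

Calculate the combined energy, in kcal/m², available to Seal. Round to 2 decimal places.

1592.41 kcal/m²

Via Dinoflagellates: 189900 × 0.07 × 0.2 × 0.1 × 0.05 = 13.293 kcal/m²
Via Phytoplankton: 3418000 × 0.07 × 0.06 × 0.11 = 1579.116 kcal/m²
Total at Seal: 13.293 + 1579.116 = 1592.409 kcal/m²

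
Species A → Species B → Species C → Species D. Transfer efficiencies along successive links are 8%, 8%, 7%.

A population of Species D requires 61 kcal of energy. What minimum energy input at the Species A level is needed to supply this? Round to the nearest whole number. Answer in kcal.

Cumulative transfer efficiency: 0.08 × 0.08 × 0.07 = 0.000448
Species A energy = 61 / 0.000448 = 136161 kcal

136161 kcal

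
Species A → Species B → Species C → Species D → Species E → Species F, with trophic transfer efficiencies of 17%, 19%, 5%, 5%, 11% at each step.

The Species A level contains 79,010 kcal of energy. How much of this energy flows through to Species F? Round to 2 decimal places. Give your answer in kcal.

0.70 kcal

Species B: 79010 × 0.17 = 13431.7 kcal
Species C: 13431.7 × 0.19 = 2552.023 kcal
Species D: 2552.023 × 0.05 = 127.60115 kcal
Species E: 127.60115 × 0.05 = 6.3800575 kcal
Species F: 6.3800575 × 0.11 = 0.701806325 kcal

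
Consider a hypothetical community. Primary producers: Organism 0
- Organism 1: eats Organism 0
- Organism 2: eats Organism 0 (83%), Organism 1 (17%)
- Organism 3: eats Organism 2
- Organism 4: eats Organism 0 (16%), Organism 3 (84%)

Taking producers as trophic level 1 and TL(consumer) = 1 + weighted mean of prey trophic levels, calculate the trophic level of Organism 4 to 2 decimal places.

Organism 1: 1 + 1 = 2
Organism 2: 1 + (0.83×1 + 0.17×2) = 2.17
Organism 3: 1 + 2.17 = 3.17
Organism 4: 1 + (0.16×1 + 0.84×3.17) = 3.8228

3.82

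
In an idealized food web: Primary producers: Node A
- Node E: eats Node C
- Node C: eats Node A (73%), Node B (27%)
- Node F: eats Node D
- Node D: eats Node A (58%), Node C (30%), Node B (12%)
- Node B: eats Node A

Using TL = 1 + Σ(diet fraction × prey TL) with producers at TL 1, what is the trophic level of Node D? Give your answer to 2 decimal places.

Node B: 1 + 1 = 2
Node C: 1 + (0.73×1 + 0.27×2) = 2.27
Node D: 1 + (0.58×1 + 0.3×2.27 + 0.12×2) = 2.501
Node E: 1 + 2.27 = 3.27
Node F: 1 + 2.501 = 3.501

2.50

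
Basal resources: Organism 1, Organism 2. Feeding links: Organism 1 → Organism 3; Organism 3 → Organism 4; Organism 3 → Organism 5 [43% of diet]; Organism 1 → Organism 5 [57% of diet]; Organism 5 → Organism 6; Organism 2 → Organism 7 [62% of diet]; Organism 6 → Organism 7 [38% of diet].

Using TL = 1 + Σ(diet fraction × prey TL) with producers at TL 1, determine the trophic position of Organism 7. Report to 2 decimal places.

Organism 3: 1 + 1 = 2
Organism 4: 1 + 2 = 3
Organism 5: 1 + (0.43×2 + 0.57×1) = 2.43
Organism 6: 1 + 2.43 = 3.43
Organism 7: 1 + (0.62×1 + 0.38×3.43) = 2.9234

2.92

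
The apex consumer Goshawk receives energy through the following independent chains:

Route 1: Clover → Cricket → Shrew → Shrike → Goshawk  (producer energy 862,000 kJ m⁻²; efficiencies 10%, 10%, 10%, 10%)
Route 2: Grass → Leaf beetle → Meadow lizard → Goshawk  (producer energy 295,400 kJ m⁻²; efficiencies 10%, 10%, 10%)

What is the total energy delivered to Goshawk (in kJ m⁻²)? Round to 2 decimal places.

381.60 kJ m⁻²

Route 1: 862000 × 0.1 × 0.1 × 0.1 × 0.1 = 86.2 kJ m⁻²
Route 2: 295400 × 0.1 × 0.1 × 0.1 = 295.4 kJ m⁻²
Total at Goshawk: 86.2 + 295.4 = 381.6 kJ m⁻²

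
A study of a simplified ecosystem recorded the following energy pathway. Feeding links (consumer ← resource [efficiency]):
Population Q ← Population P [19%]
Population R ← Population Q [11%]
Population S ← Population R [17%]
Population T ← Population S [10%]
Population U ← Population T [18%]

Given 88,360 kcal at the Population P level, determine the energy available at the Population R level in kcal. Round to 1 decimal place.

Population Q: 88360 × 0.19 = 16788.4 kcal
Population R: 16788.4 × 0.11 = 1846.724 kcal

1846.7 kcal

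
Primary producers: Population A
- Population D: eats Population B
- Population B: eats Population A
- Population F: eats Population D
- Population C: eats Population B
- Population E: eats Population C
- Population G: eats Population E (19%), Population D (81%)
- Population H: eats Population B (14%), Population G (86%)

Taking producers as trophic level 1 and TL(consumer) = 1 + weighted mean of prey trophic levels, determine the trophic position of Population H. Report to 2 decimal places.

4.88

Population B: 1 + 1 = 2
Population C: 1 + 2 = 3
Population D: 1 + 2 = 3
Population E: 1 + 3 = 4
Population F: 1 + 3 = 4
Population G: 1 + (0.19×4 + 0.81×3) = 4.19
Population H: 1 + (0.14×2 + 0.86×4.19) = 4.8834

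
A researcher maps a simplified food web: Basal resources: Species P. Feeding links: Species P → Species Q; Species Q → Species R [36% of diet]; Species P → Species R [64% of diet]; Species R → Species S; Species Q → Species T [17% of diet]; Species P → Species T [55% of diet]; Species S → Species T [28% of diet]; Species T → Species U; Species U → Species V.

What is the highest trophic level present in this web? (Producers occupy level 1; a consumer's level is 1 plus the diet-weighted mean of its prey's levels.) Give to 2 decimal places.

4.83

Species Q: 1 + 1 = 2
Species R: 1 + (0.36×2 + 0.64×1) = 2.36
Species S: 1 + 2.36 = 3.36
Species T: 1 + (0.17×2 + 0.55×1 + 0.28×3.36) = 2.8308
Species U: 1 + 2.8308 = 3.8308
Species V: 1 + 3.8308 = 4.8308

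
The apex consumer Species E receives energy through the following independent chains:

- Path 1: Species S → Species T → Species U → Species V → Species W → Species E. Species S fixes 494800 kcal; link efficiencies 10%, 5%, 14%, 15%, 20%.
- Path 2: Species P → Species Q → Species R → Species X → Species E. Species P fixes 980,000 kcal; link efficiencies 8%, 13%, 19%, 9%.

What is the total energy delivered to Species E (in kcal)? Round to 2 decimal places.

184.67 kcal

Path 1: 494800 × 0.1 × 0.05 × 0.14 × 0.15 × 0.2 = 10.3908 kcal
Path 2: 980000 × 0.08 × 0.13 × 0.19 × 0.09 = 174.2832 kcal
Total at Species E: 10.3908 + 174.2832 = 184.674 kcal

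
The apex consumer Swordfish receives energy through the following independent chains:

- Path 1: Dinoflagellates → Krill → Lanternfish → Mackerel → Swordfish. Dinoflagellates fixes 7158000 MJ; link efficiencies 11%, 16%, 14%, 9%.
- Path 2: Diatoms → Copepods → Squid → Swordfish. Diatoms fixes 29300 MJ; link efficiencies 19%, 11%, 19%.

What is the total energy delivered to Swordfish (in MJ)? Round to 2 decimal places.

1703.71 MJ

Path 1: 7158000 × 0.11 × 0.16 × 0.14 × 0.09 = 1587.35808 MJ
Path 2: 29300 × 0.19 × 0.11 × 0.19 = 116.3503 MJ
Total at Swordfish: 1587.35808 + 116.3503 = 1703.70838 MJ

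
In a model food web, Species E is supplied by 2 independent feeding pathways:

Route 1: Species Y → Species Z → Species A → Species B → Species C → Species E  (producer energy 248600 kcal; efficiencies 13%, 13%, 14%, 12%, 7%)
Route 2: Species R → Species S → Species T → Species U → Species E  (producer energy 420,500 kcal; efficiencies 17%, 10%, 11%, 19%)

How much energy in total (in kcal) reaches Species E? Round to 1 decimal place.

154.3 kcal

Route 1: 248600 × 0.13 × 0.13 × 0.14 × 0.12 × 0.07 = 4.94077584 kcal
Route 2: 420500 × 0.17 × 0.1 × 0.11 × 0.19 = 149.40365 kcal
Total at Species E: 4.94077584 + 149.40365 = 154.34442584 kcal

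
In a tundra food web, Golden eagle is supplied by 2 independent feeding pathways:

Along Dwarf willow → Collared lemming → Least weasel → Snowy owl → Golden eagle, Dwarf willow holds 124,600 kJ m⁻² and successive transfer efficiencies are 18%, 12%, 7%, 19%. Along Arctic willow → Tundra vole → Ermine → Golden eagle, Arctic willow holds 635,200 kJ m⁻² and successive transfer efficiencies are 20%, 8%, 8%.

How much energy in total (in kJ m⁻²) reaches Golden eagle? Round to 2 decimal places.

Via Dwarf willow: 124600 × 0.18 × 0.12 × 0.07 × 0.19 = 35.795088 kJ m⁻²
Via Arctic willow: 635200 × 0.2 × 0.08 × 0.08 = 813.056 kJ m⁻²
Total at Golden eagle: 35.795088 + 813.056 = 848.851088 kJ m⁻²

848.85 kJ m⁻²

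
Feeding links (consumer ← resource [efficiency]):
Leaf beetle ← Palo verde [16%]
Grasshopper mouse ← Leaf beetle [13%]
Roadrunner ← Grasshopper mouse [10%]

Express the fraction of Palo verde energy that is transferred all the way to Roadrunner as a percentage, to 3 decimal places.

Product of link efficiencies: 0.16 × 0.13 × 0.1 = 0.00208
As a percentage: 0.00208 × 100 = 0.208%

0.208%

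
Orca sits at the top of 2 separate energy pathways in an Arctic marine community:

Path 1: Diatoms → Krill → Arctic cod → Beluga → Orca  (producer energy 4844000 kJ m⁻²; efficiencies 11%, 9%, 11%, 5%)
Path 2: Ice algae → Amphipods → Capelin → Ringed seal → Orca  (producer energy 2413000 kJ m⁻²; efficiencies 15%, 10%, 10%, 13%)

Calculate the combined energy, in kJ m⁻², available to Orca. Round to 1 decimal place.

Path 1: 4844000 × 0.11 × 0.09 × 0.11 × 0.05 = 263.7558 kJ m⁻²
Path 2: 2413000 × 0.15 × 0.1 × 0.1 × 0.13 = 470.535 kJ m⁻²
Total at Orca: 263.7558 + 470.535 = 734.2908 kJ m⁻²

734.3 kJ m⁻²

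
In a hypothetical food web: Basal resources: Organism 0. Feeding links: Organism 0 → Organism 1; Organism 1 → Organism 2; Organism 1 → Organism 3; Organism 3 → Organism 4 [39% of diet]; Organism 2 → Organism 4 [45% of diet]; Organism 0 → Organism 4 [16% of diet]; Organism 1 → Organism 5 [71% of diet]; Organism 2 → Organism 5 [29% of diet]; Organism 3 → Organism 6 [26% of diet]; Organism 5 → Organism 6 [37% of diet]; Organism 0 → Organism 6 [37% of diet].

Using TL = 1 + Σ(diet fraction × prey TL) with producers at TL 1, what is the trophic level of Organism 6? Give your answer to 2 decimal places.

3.37

Organism 1: 1 + 1 = 2
Organism 2: 1 + 2 = 3
Organism 3: 1 + 2 = 3
Organism 4: 1 + (0.39×3 + 0.45×3 + 0.16×1) = 3.68
Organism 5: 1 + (0.71×2 + 0.29×3) = 3.29
Organism 6: 1 + (0.26×3 + 0.37×3.29 + 0.37×1) = 3.3673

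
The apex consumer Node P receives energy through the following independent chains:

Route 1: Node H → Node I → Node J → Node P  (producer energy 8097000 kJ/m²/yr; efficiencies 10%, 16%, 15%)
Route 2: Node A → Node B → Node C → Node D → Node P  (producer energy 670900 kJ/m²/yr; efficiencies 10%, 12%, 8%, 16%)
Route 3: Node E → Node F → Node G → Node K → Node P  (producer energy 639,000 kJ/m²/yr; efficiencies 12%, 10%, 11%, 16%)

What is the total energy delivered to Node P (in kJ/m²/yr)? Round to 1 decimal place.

19670.8 kJ/m²/yr

Route 1: 8097000 × 0.1 × 0.16 × 0.15 = 19432.8 kJ/m²/yr
Route 2: 670900 × 0.1 × 0.12 × 0.08 × 0.16 = 103.05024 kJ/m²/yr
Route 3: 639000 × 0.12 × 0.1 × 0.11 × 0.16 = 134.9568 kJ/m²/yr
Total at Node P: 19432.8 + 103.05024 + 134.9568 = 19670.80704 kJ/m²/yr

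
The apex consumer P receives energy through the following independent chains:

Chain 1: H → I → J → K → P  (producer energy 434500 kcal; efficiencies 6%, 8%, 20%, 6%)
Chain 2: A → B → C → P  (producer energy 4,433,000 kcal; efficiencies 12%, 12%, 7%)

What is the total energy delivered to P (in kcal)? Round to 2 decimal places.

Chain 1: 434500 × 0.06 × 0.08 × 0.2 × 0.06 = 25.0272 kcal
Chain 2: 4433000 × 0.12 × 0.12 × 0.07 = 4468.464 kcal
Total at P: 25.0272 + 4468.464 = 4493.4912 kcal

4493.49 kcal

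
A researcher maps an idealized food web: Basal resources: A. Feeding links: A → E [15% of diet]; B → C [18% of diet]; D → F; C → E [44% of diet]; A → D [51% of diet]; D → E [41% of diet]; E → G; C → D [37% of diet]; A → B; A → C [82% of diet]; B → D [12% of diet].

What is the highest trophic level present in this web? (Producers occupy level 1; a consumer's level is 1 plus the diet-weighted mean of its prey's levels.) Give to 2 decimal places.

B: 1 + 1 = 2
C: 1 + (0.18×2 + 0.82×1) = 2.18
D: 1 + (0.37×2.18 + 0.12×2 + 0.51×1) = 2.5566
E: 1 + (0.44×2.18 + 0.41×2.5566 + 0.15×1) = 3.157406
F: 1 + 2.5566 = 3.5566
G: 1 + 3.157406 = 4.157406

4.16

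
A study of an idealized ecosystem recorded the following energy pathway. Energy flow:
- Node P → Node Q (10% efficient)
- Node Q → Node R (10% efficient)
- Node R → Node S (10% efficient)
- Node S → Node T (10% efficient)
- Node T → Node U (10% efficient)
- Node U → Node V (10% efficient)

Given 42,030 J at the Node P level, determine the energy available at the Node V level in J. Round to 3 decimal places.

Node Q: 42030 × 0.1 = 4203 J
Node R: 4203 × 0.1 = 420.3 J
Node S: 420.3 × 0.1 = 42.03 J
Node T: 42.03 × 0.1 = 4.203 J
Node U: 4.203 × 0.1 = 0.4203 J
Node V: 0.4203 × 0.1 = 0.04203 J

0.042 J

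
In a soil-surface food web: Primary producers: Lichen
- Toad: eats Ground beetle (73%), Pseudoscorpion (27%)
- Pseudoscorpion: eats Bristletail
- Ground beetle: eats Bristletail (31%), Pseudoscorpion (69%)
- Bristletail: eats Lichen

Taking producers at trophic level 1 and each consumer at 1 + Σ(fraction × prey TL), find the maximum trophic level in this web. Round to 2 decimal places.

Bristletail: 1 + 1 = 2
Pseudoscorpion: 1 + 2 = 3
Ground beetle: 1 + (0.31×2 + 0.69×3) = 3.69
Toad: 1 + (0.73×3.69 + 0.27×3) = 4.5037

4.50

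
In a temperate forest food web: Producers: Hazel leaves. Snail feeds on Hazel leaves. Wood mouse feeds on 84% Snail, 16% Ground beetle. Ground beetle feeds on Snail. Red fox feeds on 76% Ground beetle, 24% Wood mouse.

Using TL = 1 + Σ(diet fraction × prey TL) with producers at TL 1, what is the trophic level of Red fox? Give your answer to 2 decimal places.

Snail: 1 + 1 = 2
Ground beetle: 1 + 2 = 3
Wood mouse: 1 + (0.84×2 + 0.16×3) = 3.16
Red fox: 1 + (0.76×3 + 0.24×3.16) = 4.0384

4.04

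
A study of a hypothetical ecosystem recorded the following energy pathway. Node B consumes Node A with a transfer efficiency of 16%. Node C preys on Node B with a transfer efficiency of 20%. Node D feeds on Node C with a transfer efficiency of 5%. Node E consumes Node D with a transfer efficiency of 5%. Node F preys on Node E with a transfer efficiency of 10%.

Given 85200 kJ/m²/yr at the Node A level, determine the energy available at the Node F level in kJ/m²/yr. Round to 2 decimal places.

Node B: 85200 × 0.16 = 13632 kJ/m²/yr
Node C: 13632 × 0.2 = 2726.4 kJ/m²/yr
Node D: 2726.4 × 0.05 = 136.32 kJ/m²/yr
Node E: 136.32 × 0.05 = 6.816 kJ/m²/yr
Node F: 6.816 × 0.1 = 0.6816 kJ/m²/yr

0.68 kJ/m²/yr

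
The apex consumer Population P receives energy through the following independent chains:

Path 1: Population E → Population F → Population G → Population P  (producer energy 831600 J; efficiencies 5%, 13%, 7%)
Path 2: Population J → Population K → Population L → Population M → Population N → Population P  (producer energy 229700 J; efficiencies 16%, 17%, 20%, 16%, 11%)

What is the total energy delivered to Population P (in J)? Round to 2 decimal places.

Path 1: 831600 × 0.05 × 0.13 × 0.07 = 378.378 J
Path 2: 229700 × 0.16 × 0.17 × 0.2 × 0.16 × 0.11 = 21.9923968 J
Total at Population P: 378.378 + 21.9923968 = 400.3703968 J

400.37 J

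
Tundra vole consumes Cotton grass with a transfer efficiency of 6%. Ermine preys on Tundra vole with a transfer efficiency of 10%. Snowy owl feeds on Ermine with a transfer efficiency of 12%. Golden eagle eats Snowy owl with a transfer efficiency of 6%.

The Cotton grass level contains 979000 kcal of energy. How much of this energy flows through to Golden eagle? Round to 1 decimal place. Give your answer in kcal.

42.3 kcal

Tundra vole: 979000 × 0.06 = 58740 kcal
Ermine: 58740 × 0.1 = 5874 kcal
Snowy owl: 5874 × 0.12 = 704.88 kcal
Golden eagle: 704.88 × 0.06 = 42.2928 kcal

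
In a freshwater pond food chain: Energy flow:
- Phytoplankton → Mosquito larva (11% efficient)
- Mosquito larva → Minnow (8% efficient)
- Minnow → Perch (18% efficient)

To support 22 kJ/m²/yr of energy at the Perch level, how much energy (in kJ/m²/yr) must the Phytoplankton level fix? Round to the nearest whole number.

13889 kJ/m²/yr

Cumulative transfer efficiency: 0.11 × 0.08 × 0.18 = 0.001584
Phytoplankton energy = 22 / 0.001584 = 13889 kJ/m²/yr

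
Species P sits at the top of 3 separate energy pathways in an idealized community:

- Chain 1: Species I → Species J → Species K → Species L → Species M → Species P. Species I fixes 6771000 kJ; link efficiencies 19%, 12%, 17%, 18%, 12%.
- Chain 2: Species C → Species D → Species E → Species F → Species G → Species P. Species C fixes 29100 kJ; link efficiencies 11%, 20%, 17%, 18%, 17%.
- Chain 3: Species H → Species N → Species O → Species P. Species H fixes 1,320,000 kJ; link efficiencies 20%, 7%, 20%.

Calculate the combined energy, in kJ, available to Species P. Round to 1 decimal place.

Chain 1: 6771000 × 0.19 × 0.12 × 0.17 × 0.18 × 0.12 = 566.8789536 kJ
Chain 2: 29100 × 0.11 × 0.2 × 0.17 × 0.18 × 0.17 = 3.3303204 kJ
Chain 3: 1320000 × 0.2 × 0.07 × 0.2 = 3696 kJ
Total at Species P: 566.8789536 + 3.3303204 + 3696 = 4266.209274 kJ

4266.2 kJ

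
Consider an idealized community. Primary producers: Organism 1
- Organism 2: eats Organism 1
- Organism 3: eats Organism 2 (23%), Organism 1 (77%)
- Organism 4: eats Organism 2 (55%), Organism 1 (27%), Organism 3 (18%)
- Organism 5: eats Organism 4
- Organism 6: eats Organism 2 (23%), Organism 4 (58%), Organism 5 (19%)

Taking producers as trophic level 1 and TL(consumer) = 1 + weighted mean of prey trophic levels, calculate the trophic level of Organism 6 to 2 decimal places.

3.78

Organism 2: 1 + 1 = 2
Organism 3: 1 + (0.23×2 + 0.77×1) = 2.23
Organism 4: 1 + (0.55×2 + 0.27×1 + 0.18×2.23) = 2.7714
Organism 5: 1 + 2.7714 = 3.7714
Organism 6: 1 + (0.23×2 + 0.58×2.7714 + 0.19×3.7714) = 3.783978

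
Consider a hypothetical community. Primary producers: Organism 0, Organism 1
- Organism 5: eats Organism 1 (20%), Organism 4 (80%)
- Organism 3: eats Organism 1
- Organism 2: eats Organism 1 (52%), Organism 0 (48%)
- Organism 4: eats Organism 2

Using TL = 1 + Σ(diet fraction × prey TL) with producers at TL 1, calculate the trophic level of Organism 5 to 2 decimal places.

Organism 2: 1 + (0.52×1 + 0.48×1) = 2
Organism 3: 1 + 1 = 2
Organism 4: 1 + 2 = 3
Organism 5: 1 + (0.2×1 + 0.8×3) = 3.6

3.60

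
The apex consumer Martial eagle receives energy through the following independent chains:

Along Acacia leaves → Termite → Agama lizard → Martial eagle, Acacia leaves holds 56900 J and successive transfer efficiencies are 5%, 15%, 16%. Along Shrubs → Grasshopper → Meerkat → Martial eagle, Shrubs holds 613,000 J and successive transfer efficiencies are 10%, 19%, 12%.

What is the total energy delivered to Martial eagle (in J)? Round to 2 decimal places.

1465.92 J

Via Acacia leaves: 56900 × 0.05 × 0.15 × 0.16 = 68.28 J
Via Shrubs: 613000 × 0.1 × 0.19 × 0.12 = 1397.64 J
Total at Martial eagle: 68.28 + 1397.64 = 1465.92 J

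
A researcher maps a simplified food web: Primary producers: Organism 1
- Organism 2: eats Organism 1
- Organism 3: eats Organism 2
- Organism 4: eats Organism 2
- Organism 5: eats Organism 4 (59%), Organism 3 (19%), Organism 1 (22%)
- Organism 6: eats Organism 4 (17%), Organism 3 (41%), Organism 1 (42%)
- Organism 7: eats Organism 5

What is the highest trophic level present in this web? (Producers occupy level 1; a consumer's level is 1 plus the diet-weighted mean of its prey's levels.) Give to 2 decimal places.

4.56

Organism 2: 1 + 1 = 2
Organism 3: 1 + 2 = 3
Organism 4: 1 + 2 = 3
Organism 5: 1 + (0.59×3 + 0.19×3 + 0.22×1) = 3.56
Organism 6: 1 + (0.17×3 + 0.41×3 + 0.42×1) = 3.16
Organism 7: 1 + 3.56 = 4.56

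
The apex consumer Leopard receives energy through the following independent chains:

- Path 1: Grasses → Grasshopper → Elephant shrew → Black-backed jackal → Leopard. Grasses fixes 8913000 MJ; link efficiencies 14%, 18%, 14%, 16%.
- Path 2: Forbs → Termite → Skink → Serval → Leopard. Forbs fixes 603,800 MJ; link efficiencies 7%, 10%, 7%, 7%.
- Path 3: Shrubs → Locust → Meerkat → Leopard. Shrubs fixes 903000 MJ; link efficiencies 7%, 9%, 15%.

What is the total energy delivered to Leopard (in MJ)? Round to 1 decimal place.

5905.3 MJ

Path 1: 8913000 × 0.14 × 0.18 × 0.14 × 0.16 = 5031.21024 MJ
Path 2: 603800 × 0.07 × 0.1 × 0.07 × 0.07 = 20.71034 MJ
Path 3: 903000 × 0.07 × 0.09 × 0.15 = 853.335 MJ
Total at Leopard: 5031.21024 + 20.71034 + 853.335 = 5905.25558 MJ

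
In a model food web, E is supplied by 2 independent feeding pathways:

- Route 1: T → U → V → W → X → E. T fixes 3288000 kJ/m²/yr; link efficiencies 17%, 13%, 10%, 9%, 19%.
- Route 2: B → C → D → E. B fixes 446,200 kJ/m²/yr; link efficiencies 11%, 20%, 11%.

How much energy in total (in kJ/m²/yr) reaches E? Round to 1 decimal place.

Route 1: 3288000 × 0.17 × 0.13 × 0.1 × 0.09 × 0.19 = 124.256808 kJ/m²/yr
Route 2: 446200 × 0.11 × 0.2 × 0.11 = 1079.804 kJ/m²/yr
Total at E: 124.256808 + 1079.804 = 1204.060808 kJ/m²/yr

1204.1 kJ/m²/yr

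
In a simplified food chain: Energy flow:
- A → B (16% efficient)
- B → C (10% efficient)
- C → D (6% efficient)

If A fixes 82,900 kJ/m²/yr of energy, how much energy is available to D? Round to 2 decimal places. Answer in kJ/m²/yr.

79.58 kJ/m²/yr

B: 82900 × 0.16 = 13264 kJ/m²/yr
C: 13264 × 0.1 = 1326.4 kJ/m²/yr
D: 1326.4 × 0.06 = 79.584 kJ/m²/yr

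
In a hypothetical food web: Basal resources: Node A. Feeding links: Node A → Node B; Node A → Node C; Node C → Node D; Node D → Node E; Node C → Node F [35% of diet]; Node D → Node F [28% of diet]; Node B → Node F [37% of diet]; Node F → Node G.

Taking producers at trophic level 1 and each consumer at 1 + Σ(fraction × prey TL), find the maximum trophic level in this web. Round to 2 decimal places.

4.28

Node B: 1 + 1 = 2
Node C: 1 + 1 = 2
Node D: 1 + 2 = 3
Node E: 1 + 3 = 4
Node F: 1 + (0.35×2 + 0.28×3 + 0.37×2) = 3.28
Node G: 1 + 3.28 = 4.28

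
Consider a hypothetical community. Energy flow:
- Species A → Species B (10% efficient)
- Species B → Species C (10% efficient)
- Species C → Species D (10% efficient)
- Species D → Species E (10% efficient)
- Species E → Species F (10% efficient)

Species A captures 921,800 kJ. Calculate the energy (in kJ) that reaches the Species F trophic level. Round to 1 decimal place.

Species B: 921800 × 0.1 = 92180 kJ
Species C: 92180 × 0.1 = 9218 kJ
Species D: 9218 × 0.1 = 921.8 kJ
Species E: 921.8 × 0.1 = 92.18 kJ
Species F: 92.18 × 0.1 = 9.218 kJ

9.2 kJ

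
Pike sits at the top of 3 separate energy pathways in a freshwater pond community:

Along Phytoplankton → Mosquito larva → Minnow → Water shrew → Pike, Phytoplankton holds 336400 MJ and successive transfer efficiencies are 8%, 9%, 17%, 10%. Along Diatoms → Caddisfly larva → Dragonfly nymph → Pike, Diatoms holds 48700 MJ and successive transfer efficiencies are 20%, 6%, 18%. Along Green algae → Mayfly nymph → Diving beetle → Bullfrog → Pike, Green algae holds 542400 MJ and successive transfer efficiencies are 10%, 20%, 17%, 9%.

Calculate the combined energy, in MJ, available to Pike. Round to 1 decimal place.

Via Phytoplankton: 336400 × 0.08 × 0.09 × 0.17 × 0.1 = 41.17536 MJ
Via Diatoms: 48700 × 0.2 × 0.06 × 0.18 = 105.192 MJ
Via Green algae: 542400 × 0.1 × 0.2 × 0.17 × 0.09 = 165.9744 MJ
Total at Pike: 41.17536 + 105.192 + 165.9744 = 312.34176 MJ

312.3 MJ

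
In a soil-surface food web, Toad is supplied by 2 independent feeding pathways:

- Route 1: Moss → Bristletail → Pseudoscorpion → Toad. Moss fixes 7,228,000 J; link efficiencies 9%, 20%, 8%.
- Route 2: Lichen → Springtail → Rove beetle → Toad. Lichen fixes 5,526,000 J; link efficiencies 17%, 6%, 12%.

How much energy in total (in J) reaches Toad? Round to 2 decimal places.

17172.14 J

Route 1: 7228000 × 0.09 × 0.2 × 0.08 = 10408.32 J
Route 2: 5526000 × 0.17 × 0.06 × 0.12 = 6763.824 J
Total at Toad: 10408.32 + 6763.824 = 17172.144 J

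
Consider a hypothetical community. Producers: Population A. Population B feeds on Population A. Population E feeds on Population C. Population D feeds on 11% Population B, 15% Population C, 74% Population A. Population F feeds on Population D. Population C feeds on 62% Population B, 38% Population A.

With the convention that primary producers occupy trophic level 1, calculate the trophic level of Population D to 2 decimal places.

2.35

Population B: 1 + 1 = 2
Population C: 1 + (0.62×2 + 0.38×1) = 2.62
Population D: 1 + (0.11×2 + 0.15×2.62 + 0.74×1) = 2.353
Population E: 1 + 2.62 = 3.62
Population F: 1 + 2.353 = 3.353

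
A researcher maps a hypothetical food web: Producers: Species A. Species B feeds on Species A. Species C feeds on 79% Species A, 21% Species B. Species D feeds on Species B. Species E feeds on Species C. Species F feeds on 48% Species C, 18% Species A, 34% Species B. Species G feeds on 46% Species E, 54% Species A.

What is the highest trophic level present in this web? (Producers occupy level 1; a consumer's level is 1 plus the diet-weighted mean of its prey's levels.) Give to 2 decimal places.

Species B: 1 + 1 = 2
Species C: 1 + (0.79×1 + 0.21×2) = 2.21
Species D: 1 + 2 = 3
Species E: 1 + 2.21 = 3.21
Species F: 1 + (0.48×2.21 + 0.18×1 + 0.34×2) = 2.9208
Species G: 1 + (0.46×3.21 + 0.54×1) = 3.0166

3.21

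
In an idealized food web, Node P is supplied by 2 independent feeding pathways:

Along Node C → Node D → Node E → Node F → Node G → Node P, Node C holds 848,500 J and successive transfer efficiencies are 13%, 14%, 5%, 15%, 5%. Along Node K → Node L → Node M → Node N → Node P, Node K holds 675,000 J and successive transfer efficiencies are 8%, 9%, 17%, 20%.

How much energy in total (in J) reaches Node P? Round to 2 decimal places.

171.03 J

Via Node C: 848500 × 0.13 × 0.14 × 0.05 × 0.15 × 0.05 = 5.7910125 J
Via Node K: 675000 × 0.08 × 0.09 × 0.17 × 0.2 = 165.24 J
Total at Node P: 5.7910125 + 165.24 = 171.0310125 J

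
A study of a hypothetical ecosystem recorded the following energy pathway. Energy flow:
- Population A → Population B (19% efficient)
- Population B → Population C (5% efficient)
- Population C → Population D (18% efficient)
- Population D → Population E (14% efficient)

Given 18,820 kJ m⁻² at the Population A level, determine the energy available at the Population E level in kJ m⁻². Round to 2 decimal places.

Population B: 18820 × 0.19 = 3575.8 kJ m⁻²
Population C: 3575.8 × 0.05 = 178.79 kJ m⁻²
Population D: 178.79 × 0.18 = 32.1822 kJ m⁻²
Population E: 32.1822 × 0.14 = 4.505508 kJ m⁻²

4.51 kJ m⁻²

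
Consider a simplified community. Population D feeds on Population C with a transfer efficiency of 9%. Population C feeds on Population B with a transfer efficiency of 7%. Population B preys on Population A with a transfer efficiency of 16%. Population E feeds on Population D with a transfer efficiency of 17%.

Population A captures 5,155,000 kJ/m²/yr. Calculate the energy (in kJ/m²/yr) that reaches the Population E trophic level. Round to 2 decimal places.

Population B: 5155000 × 0.16 = 824800 kJ/m²/yr
Population C: 824800 × 0.07 = 57736 kJ/m²/yr
Population D: 57736 × 0.09 = 5196.24 kJ/m²/yr
Population E: 5196.24 × 0.17 = 883.3608 kJ/m²/yr

883.36 kJ/m²/yr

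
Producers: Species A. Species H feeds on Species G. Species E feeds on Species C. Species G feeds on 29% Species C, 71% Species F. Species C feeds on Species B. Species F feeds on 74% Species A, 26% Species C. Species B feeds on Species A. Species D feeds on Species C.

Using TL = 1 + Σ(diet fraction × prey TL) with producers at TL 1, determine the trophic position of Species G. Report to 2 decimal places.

3.66

Species B: 1 + 1 = 2
Species C: 1 + 2 = 3
Species D: 1 + 3 = 4
Species E: 1 + 3 = 4
Species F: 1 + (0.74×1 + 0.26×3) = 2.52
Species G: 1 + (0.29×3 + 0.71×2.52) = 3.6592
Species H: 1 + 3.6592 = 4.6592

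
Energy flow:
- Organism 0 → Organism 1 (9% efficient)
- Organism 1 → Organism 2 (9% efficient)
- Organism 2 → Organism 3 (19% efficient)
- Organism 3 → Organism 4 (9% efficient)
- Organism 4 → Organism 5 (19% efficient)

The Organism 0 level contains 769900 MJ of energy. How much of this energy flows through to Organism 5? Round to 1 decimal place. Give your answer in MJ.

Organism 1: 769900 × 0.09 = 69291 MJ
Organism 2: 69291 × 0.09 = 6236.19 MJ
Organism 3: 6236.19 × 0.19 = 1184.8761 MJ
Organism 4: 1184.8761 × 0.09 = 106.638849 MJ
Organism 5: 106.638849 × 0.19 = 20.26138131 MJ

20.3 MJ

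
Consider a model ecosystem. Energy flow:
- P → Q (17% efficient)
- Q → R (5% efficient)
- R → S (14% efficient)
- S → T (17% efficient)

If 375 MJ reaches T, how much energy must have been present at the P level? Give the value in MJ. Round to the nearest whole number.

1853683 MJ

Cumulative transfer efficiency: 0.17 × 0.05 × 0.14 × 0.17 = 0.0002023
P energy = 375 / 0.0002023 = 1853683 MJ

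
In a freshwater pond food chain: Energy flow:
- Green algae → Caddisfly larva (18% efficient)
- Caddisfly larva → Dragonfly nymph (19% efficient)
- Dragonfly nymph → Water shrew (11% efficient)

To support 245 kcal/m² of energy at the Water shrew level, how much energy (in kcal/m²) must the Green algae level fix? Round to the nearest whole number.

65125 kcal/m²

Cumulative transfer efficiency: 0.18 × 0.19 × 0.11 = 0.003762
Green algae energy = 245 / 0.003762 = 65125 kcal/m²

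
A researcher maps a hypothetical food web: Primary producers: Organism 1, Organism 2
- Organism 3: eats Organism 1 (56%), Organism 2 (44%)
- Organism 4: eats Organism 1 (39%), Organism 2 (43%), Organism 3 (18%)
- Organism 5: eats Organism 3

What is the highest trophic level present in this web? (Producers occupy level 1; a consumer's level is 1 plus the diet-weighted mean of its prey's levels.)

Organism 3: 1 + (0.56×1 + 0.44×1) = 2
Organism 4: 1 + (0.39×1 + 0.43×1 + 0.18×2) = 2.18
Organism 5: 1 + 2 = 3

3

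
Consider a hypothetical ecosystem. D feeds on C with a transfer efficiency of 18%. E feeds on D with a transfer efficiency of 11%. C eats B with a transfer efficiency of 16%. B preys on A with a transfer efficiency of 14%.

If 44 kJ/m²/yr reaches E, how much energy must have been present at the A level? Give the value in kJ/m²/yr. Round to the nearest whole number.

99206 kJ/m²/yr

Cumulative transfer efficiency: 0.14 × 0.16 × 0.18 × 0.11 = 0.00044352
A energy = 44 / 0.00044352 = 99206 kJ/m²/yr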